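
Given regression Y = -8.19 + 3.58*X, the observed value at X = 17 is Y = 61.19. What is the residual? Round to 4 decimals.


Compute yhat = -8.19 + (3.58)(17) = 52.6700.
Residual = actual - predicted = 61.19 - 52.6700 = 8.5200.

8.5200


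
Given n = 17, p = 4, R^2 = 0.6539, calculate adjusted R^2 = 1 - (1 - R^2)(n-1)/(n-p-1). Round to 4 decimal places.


Adjusted R^2 = 1 - (1 - R^2) * (n-1)/(n-p-1).
(1 - R^2) = 0.3461.
(n-1)/(n-p-1) = 16/12.
(1 - R^2) * (n-1) = 0.3461 * 16 = 5.5376.
Divide by (n-p-1): 5.5376 / 12 = 0.4615.
Adj R^2 = 1 - 0.4615 = 0.5385.

0.5385


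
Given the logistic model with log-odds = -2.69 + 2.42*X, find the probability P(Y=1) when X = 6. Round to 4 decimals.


z = -2.69 + 2.42 * 6 = 11.8300.
Sigmoid: P = 1 / (1 + exp(-11.8300)) = 1.0000.

1.0000


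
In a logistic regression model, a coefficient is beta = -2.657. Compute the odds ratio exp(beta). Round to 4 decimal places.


Odds ratio = exp(beta) = exp(-2.657).
= 0.0702.

0.0702


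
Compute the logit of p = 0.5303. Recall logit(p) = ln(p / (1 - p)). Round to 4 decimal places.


Compute the odds: 0.5303/0.4697 = 1.1290.
Take the natural log: ln(1.1290) = 0.1213.

0.1213


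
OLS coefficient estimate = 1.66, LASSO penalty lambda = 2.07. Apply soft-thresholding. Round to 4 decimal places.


Absolute value: |1.66| = 1.66.
Compare to lambda = 2.07.
Since |beta| <= lambda, the coefficient is set to 0.

0.0000


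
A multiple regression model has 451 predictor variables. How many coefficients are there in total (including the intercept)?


Total coefficients = number of predictors + 1 (for the intercept).
= 451 + 1 = 452.

452


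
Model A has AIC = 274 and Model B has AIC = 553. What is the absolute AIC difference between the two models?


Absolute difference = |274 - 553| = 279.
The model with lower AIC (A) is preferred.

279


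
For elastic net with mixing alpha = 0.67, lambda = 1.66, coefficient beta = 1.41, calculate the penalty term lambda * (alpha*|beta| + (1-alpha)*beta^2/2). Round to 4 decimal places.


Compute:
L1 = 0.67 * 1.41 = 0.9447.
L2 = 0.33 * 1.41^2 / 2 = 0.3280.
Penalty = 1.66 * (0.9447 + 0.3280) = 2.1127.

2.1127


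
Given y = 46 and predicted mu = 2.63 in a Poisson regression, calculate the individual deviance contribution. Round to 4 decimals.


y/mu = 46/2.63 = 17.490494 (approx.), and ln(46/2.63) = 2.861658.
y * ln(y/mu) = 46 * 2.861658 = 131.636268.
y - mu = 43.37.
D = 2 * (131.636268 - 43.37) = 176.532536, which rounds to 176.5325.

176.5325


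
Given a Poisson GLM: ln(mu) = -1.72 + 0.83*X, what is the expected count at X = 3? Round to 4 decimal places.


Compute eta = -1.72 + 0.83 * 3 = 0.7700.
Apply inverse link: mu = e^0.7700 = 2.1598.

2.1598


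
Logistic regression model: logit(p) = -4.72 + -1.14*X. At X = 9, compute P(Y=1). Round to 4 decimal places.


z = -4.72 + -1.14 * 9 = -14.9800.
Sigmoid: P = 1 / (1 + exp(14.9800)) = 0.0000.

0.0000


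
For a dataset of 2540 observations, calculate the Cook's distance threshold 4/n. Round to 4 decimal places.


Using the rule of thumb:
Threshold = 4 / 2540 = 0.0016.

0.0016


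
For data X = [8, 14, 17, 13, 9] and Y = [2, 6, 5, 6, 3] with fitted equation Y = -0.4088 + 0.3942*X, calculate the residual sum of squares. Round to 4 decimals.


Predicted values from Y = -0.4088 + 0.3942*X.
Residuals: [-0.7448, 0.8900, -1.2926, 1.2842, -0.1390].
SSres = 4.6861.

4.6861


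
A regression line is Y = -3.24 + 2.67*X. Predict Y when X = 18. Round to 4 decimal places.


Substitute X = 18 into the equation:
Y = -3.24 + 2.67 * 18 = -3.24 + 48.0600 = 44.8200.

44.8200


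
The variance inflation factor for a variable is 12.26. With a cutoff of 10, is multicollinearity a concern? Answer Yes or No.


Check: VIF = 12.26 vs threshold = 10.
Since 12.26 >= 10, the answer is Yes.

Yes


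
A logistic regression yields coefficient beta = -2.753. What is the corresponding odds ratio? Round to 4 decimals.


The odds ratio is computed as:
OR = e^(-2.753) = 0.0637.

0.0637


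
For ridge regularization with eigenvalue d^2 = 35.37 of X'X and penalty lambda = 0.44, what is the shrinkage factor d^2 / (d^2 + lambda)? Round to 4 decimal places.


Compute the denominator: 35.37 + 0.44 = 35.8100.
Shrinkage factor = 35.37 / 35.8100 = 0.9877.

0.9877


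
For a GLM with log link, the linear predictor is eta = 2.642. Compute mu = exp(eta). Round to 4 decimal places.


Apply the inverse link:
mu = e^2.642 = 14.0413.

14.0413


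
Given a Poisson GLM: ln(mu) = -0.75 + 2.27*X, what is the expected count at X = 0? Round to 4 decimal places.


eta = -0.75 + 2.27 * 0 = -0.7500.
mu = exp(-0.7500) = 0.4724.

0.4724


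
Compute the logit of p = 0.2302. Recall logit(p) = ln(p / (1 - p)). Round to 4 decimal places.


1 - p = 0.7698.
p/(1-p) = 0.2990.
logit = ln(0.2990) = -1.2072.

-1.2072


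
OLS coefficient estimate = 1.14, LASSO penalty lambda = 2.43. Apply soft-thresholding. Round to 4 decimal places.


|beta_OLS| = 1.14.
lambda = 2.43.
Since |beta| <= lambda, the coefficient is set to 0.
Result = 0.0000.

0.0000


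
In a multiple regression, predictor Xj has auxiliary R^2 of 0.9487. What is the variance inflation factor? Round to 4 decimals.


Using VIF = 1/(1 - R^2_j):
1 - 0.9487 = 0.0513.
VIF = 19.4932.

19.4932


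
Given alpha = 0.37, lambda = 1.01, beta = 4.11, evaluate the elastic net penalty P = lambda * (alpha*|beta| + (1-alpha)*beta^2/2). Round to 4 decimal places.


alpha * |beta| = 0.37 * 4.11 = 1.5207.
(1-alpha) * beta^2/2 = 0.63 * 16.8921/2 = 5.3210.
Total = 1.01 * (1.5207 + 5.3210) = 6.9101.

6.9101


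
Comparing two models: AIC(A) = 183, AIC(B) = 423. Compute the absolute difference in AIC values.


Absolute difference = |183 - 423| = 240.
The model with lower AIC (A) is preferred.

240


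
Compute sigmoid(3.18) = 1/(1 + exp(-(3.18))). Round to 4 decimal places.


First, exp(-3.1800) = 0.0416.
Then sigma(z) = 1/(1 + 0.0416) = 0.9601.

0.9601


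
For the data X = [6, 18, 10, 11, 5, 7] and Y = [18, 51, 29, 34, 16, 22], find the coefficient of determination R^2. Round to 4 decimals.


The fitted line is Y = 2.4699 + 2.7225*X.
SSres = 4.0910, SStot = 845.3333.
R^2 = 1 - SSres/SStot = 0.9952.

0.9952


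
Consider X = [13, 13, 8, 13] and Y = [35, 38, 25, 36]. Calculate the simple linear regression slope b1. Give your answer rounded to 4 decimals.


First compute the means: xbar = 11.7500, ybar = 33.5000.
Then S_xx = sum((xi - xbar)^2) = 18.7500.
S_xy = sum((xi - xbar)(yi - ybar)) = 42.5000.
b1 = S_xy / S_xx = 42.5000 / 18.7500 = 2.2667.

2.2667


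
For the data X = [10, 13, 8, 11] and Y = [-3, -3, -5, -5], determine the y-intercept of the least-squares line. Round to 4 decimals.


First find the slope: b1 = 0.3077.
Means: xbar = 10.5000, ybar = -4.0000.
b0 = ybar - b1 * xbar = -4.0000 - 0.3077 * 10.5000 = -7.2308.

-7.2308


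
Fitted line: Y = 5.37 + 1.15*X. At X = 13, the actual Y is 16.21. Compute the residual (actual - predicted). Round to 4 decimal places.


Predicted = 5.37 + 1.15 * 13 = 20.3200.
Residual = 16.21 - 20.3200 = -4.1100.

-4.1100


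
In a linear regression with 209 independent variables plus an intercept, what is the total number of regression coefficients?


Total coefficients = number of predictors + 1 (for the intercept).
= 209 + 1 = 210.

210


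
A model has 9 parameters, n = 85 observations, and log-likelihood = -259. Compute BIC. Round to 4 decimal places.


Compute k*ln(n) = 9*ln(85) = 9*4.442651 = 39.983859.
Then -2*loglik = 518.
BIC = 39.983859 + 518 = 557.983859, which rounds to 557.9839.

557.9839


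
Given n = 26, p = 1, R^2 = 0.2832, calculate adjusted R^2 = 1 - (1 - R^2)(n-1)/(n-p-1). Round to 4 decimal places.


Adjusted R^2 = 1 - (1 - R^2) * (n-1)/(n-p-1).
(1 - R^2) = 0.7168.
(n-1)/(n-p-1) = 25/24.
(1 - R^2) * (n-1) = 0.7168 * 25 = 17.9200.
Divide by (n-p-1): 17.9200 / 24 = 0.7467.
Adj R^2 = 1 - 0.7467 = 0.2533.

0.2533


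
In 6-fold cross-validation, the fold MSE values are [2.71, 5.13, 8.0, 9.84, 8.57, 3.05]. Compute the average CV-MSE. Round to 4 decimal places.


Total MSE across folds = 37.3000.
CV-MSE = 37.3000/6 = 6.2167.

6.2167


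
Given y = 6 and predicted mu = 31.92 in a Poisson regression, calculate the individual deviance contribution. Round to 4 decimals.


y/mu = 6/31.92 = 0.187970 (approx.), and ln(6/31.92) = -1.671473.
y * ln(y/mu) = 6 * -1.671473 = -10.028838.
y - mu = -25.92.
D = 2 * (-10.028838 - -25.92) = 31.782324, which rounds to 31.7823.

31.7823


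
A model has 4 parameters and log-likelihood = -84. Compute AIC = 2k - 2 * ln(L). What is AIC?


Compute:
2k = 2*4 = 8.
-2*loglik = -2*(-84) = 168.
AIC = 8 + 168 = 176.

176


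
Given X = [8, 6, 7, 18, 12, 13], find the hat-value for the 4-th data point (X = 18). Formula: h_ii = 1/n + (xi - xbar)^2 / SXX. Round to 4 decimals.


Compute xbar = 10.6667 with n = 6 observations.
SXX = 103.3333.
Leverage = 1/6 + (18 - 10.6667)^2/103.3333 = 0.6871.

0.6871


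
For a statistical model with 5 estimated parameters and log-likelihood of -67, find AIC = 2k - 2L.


AIC = 2*5 - 2*(-67).
= 10 + 134 = 144.

144


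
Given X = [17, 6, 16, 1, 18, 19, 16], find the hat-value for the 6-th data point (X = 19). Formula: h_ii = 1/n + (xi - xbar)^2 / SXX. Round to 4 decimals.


Compute xbar = 13.2857 with n = 7 observations.
SXX = 287.4286.
Leverage = 1/7 + (19 - 13.2857)^2/287.4286 = 0.2565.

0.2565


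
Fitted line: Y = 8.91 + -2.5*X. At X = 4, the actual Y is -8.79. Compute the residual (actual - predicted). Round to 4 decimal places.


Predicted = 8.91 + -2.5 * 4 = -1.0900.
Residual = -8.79 - -1.0900 = -7.7000.

-7.7000


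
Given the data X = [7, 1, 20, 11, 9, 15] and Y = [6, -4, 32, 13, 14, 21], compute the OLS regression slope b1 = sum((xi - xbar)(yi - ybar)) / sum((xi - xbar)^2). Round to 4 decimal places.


The sample means are xbar = 10.5000 and ybar = 13.6667.
Compute S_xx = 215.5000 and S_xy = 401.0000.
Slope b1 = S_xy / S_xx = 401.0000 / 215.5000 = 1.8608.

1.8608


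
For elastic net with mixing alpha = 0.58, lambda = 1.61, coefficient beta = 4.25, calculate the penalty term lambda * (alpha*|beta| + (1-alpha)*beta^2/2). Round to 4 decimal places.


Compute:
L1 = 0.58 * 4.25 = 2.4650.
L2 = 0.42 * 4.25^2 / 2 = 3.7931.
Penalty = 1.61 * (2.4650 + 3.7931) = 10.0756.

10.0756


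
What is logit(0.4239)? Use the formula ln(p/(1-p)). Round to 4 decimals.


The odds are p/(1-p) = 0.4239 / 0.5761 = 0.7358.
logit(p) = ln(0.7358) = -0.3068.

-0.3068


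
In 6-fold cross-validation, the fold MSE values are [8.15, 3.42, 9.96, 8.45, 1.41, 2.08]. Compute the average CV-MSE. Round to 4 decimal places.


Sum of fold MSEs = 33.4700.
Average = 33.4700 / 6 = 5.5783.

5.5783


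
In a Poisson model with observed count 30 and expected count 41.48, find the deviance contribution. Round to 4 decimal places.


Compute y*ln(y/mu) = 30*ln(30/41.48) = 30*-0.324014 = -9.720420.
y - mu = -11.48.
D = 2*(-9.720420 - (-11.48)) = 3.519160, which rounds to 3.5192.

3.5192


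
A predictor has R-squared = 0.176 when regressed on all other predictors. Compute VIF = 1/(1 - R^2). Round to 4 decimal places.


VIF = 1 / (1 - 0.176).
= 1 / 0.824 = 1.2136.

1.2136


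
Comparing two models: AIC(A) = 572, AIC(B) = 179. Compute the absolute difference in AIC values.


|AIC_A - AIC_B| = |572 - 179| = 393.
Model B is preferred (lower AIC).

393


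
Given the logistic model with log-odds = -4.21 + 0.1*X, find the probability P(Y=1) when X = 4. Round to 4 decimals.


Linear predictor: z = -4.21 + 0.1 * 4 = -3.8100.
P = 1/(1 + exp(3.8100)) = 1/(1 + 45.1504) = 0.0217.

0.0217


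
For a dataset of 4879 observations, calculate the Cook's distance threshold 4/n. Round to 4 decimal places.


Cook's distance cutoff = 4/n = 4/4879.
= 0.0008.

0.0008


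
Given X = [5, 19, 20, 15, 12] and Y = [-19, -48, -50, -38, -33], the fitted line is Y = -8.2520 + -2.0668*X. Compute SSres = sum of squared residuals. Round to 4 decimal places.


Compute predicted values, then residuals = yi - yhat_i.
Residuals: [-0.4140, -0.4788, -0.4120, 1.2540, 0.0536].
SSres = sum(residual^2) = 2.1458.

2.1458


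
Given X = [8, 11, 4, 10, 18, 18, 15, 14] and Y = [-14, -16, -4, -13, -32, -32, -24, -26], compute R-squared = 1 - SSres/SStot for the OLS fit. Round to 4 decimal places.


Fit the OLS line: b0 = 4.2847, b1 = -1.9926.
SSres = 23.8658.
SStot = 696.8750.
R^2 = 1 - 23.8658/696.8750 = 0.9658.

0.9658


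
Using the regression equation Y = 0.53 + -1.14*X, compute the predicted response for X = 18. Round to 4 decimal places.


Plug X = 18 into Y = 0.53 + -1.14*X:
Y = 0.53 + -20.5200 = -19.9900.

-19.9900


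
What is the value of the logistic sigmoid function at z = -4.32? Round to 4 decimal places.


Compute exp(4.3200) = 75.1886.
Sigmoid = 1 / (1 + 75.1886) = 1 / 76.1886 = 0.0131.

0.0131


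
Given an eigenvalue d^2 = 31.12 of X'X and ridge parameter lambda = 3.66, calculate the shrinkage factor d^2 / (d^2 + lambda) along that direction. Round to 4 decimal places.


Compute the denominator: 31.12 + 3.66 = 34.7800.
Shrinkage factor = 31.12 / 34.7800 = 0.8948.

0.8948


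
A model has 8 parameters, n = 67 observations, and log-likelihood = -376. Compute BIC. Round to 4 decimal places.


k * ln(n) = 8 * ln(67) = 8 * 4.204693 = 33.637544.
-2 * loglik = -2 * (-376) = 752.
BIC = 33.637544 + 752 = 785.637544, which rounds to 785.6375.

785.6375


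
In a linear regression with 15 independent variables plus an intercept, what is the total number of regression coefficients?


Each predictor gets one coefficient, plus one intercept.
Total parameters = 15 + 1 = 16.

16


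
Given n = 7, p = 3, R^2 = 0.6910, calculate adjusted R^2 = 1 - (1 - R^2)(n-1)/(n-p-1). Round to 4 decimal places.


Adjusted R^2 = 1 - (1 - R^2) * (n-1)/(n-p-1).
(1 - R^2) = 0.3090.
(n-1)/(n-p-1) = 6/3.
(1 - R^2) * (n-1) = 0.3090 * 6 = 1.8540.
Divide by (n-p-1): 1.8540 / 3 = 0.6180.
Adj R^2 = 1 - 0.6180 = 0.3820.

0.3820


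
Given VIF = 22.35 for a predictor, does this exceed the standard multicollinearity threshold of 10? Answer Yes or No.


Compare VIF = 22.35 to the threshold of 10.
22.35 >= 10, so the answer is Yes.

Yes


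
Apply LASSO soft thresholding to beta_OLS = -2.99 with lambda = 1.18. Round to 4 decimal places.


Check: |-2.99| = 2.99 vs lambda = 1.18.
Since |beta| > lambda, coefficient = sign(beta)*(|beta| - lambda) = -1.8100.
Soft-thresholded coefficient = -1.8100.

-1.8100


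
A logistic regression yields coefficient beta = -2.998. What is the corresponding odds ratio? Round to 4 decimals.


Odds ratio = exp(beta) = exp(-2.998).
= 0.0499.

0.0499


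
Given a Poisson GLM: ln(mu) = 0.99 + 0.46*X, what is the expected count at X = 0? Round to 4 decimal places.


Linear predictor: eta = 0.99 + (0.46)(0) = 0.9900.
Expected count: mu = exp(0.9900) = 2.6912.

2.6912


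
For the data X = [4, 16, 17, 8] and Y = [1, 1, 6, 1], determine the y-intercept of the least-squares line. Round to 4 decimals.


The slope is b1 = 0.2421.
Sample means are xbar = 11.2500 and ybar = 2.2500.
Intercept: b0 = 2.2500 - (0.2421)(11.2500) = -0.4737.

-0.4737


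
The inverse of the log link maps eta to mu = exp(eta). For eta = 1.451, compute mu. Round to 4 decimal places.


mu = exp(eta) = exp(1.451).
= 4.2674.

4.2674


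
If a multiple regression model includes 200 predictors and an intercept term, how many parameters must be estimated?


Each predictor gets one coefficient, plus one intercept.
Total parameters = 200 + 1 = 201.

201


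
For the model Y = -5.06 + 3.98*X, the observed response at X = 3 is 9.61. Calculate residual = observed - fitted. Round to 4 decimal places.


Compute yhat = -5.06 + (3.98)(3) = 6.8800.
Residual = actual - predicted = 9.61 - 6.8800 = 2.7300.

2.7300


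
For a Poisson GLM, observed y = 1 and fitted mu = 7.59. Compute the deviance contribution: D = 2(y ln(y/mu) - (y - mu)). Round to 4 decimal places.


y/mu = 1/7.59 = 0.131752 (approx.), and ln(1/7.59) = -2.026832.
y * ln(y/mu) = 1 * -2.026832 = -2.026832.
y - mu = -6.59.
D = 2 * (-2.026832 - -6.59) = 9.126336, which rounds to 9.1263.

9.1263


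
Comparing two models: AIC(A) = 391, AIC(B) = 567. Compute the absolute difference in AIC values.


Compute |391 - 567| = 176.
Model A has the smaller AIC.

176


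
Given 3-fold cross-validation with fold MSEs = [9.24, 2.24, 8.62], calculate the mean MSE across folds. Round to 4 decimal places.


Sum of fold MSEs = 20.1000.
Average = 20.1000 / 3 = 6.7000.

6.7000


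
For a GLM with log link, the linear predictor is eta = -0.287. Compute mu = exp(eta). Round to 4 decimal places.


The inverse log link gives:
mu = exp(-0.287) = 0.7505.

0.7505


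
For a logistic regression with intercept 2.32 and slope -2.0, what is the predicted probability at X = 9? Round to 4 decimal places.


Compute z = 2.32 + (-2.0)(9) = -15.6800.
exp(-z) = 6452640.5978.
P = 1/(1 + 6452640.5978) = 0.0000.

0.0000


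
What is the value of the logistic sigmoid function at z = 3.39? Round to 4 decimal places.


First, exp(-3.3900) = 0.0337.
Then sigma(z) = 1/(1 + 0.0337) = 0.9674.

0.9674


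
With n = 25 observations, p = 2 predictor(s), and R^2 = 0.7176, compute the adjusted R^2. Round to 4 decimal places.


Plug in: Adj R^2 = 1 - (1 - 0.7176) * 24/22.
= 1 - 0.2824 * 24/22
= 1 - 6.7776 / 22
= 1 - 0.3081 = 0.6919.

0.6919


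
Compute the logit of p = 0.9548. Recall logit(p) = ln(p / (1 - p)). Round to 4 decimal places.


Compute the odds: 0.9548/0.0452 = 21.1239.
Take the natural log: ln(21.1239) = 3.0504.

3.0504


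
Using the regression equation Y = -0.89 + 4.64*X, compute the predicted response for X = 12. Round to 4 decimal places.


Plug X = 12 into Y = -0.89 + 4.64*X:
Y = -0.89 + 55.6800 = 54.7900.

54.7900


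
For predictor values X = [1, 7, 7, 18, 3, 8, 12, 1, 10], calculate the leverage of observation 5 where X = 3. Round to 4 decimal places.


Mean of X: xbar = 7.4444.
SXX = 242.2222.
For X = 3: h = 1/9 + (3 - 7.4444)^2/242.2222 = 0.1927.

0.1927


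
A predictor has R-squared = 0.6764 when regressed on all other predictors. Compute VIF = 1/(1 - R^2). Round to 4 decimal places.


Using VIF = 1/(1 - R^2_j):
1 - 0.6764 = 0.3236.
VIF = 3.0902.

3.0902


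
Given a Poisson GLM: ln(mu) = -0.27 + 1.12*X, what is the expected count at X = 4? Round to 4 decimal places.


Linear predictor: eta = -0.27 + (1.12)(4) = 4.2100.
Expected count: mu = exp(4.2100) = 67.3565.

67.3565


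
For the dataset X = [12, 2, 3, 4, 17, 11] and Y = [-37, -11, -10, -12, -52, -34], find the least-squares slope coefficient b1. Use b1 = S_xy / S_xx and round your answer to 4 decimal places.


First compute the means: xbar = 8.1667, ybar = -26.0000.
Then S_xx = sum((xi - xbar)^2) = 182.8333.
S_xy = sum((xi - xbar)(yi - ybar)) = -528.0000.
b1 = S_xy / S_xx = -528.0000 / 182.8333 = -2.8879.

-2.8879


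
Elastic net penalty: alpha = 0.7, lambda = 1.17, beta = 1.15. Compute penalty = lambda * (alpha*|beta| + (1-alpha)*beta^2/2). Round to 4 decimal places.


L1 component = 0.7 * |1.15| = 0.8050.
L2 component = 0.3 * 1.15^2 / 2 = 0.1984.
Penalty = 1.17 * (0.8050 + 0.1984) = 1.17 * 1.0034 = 1.1739.

1.1739


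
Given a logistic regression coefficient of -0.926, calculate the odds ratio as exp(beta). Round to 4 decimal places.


The odds ratio is computed as:
OR = e^(-0.926) = 0.3961.

0.3961


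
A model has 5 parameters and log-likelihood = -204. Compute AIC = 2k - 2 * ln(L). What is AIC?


Compute:
2k = 2*5 = 10.
-2*loglik = -2*(-204) = 408.
AIC = 10 + 408 = 418.

418


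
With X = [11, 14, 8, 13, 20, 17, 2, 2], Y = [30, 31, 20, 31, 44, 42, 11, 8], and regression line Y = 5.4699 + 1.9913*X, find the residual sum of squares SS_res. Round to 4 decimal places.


Predicted values from Y = 5.4699 + 1.9913*X.
Residuals: [2.6258, -2.3481, -1.4003, -0.3568, -1.2959, 2.6780, 1.5475, -1.4525].
SSres = 27.8521.

27.8521


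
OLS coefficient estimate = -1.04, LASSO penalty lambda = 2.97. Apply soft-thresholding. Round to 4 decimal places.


|beta_OLS| = 1.04.
lambda = 2.97.
Since |beta| <= lambda, the coefficient is set to 0.
Result = 0.0000.

0.0000


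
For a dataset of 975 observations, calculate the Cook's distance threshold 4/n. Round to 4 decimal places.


Using the rule of thumb:
Threshold = 4 / 975 = 0.0041.

0.0041


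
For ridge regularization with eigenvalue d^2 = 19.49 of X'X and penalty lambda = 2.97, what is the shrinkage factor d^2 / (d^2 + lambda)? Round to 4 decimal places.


Denominator = d^2 + lambda = 19.49 + 2.97 = 22.4600.
Shrinkage = 19.49 / 22.4600 = 0.8678.

0.8678


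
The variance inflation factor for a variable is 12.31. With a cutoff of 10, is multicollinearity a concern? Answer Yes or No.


The threshold is 10.
VIF = 12.31 is >= 10.
Multicollinearity indication: Yes.

Yes


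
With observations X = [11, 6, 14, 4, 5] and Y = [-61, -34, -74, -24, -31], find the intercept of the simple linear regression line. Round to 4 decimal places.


Compute b1 = -5.0000 from the OLS formula.
With xbar = 8.0000 and ybar = -44.8000, the intercept is:
b0 = -44.8000 - -5.0000 * 8.0000 = -4.8000.

-4.8000


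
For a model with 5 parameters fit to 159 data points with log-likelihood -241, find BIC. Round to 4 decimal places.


ln(159) = 5.068904.
k * ln(n) = 5 * 5.068904 = 25.344520.
-2L = 482.
BIC = 25.344520 + 482 = 507.344520, which rounds to 507.3445.

507.3445


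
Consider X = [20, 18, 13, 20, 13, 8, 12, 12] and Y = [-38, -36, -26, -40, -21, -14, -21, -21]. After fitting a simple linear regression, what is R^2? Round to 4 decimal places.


The fitted line is Y = 4.5663 + -2.1856*X.
SSres = 18.3277, SStot = 648.8750.
R^2 = 1 - SSres/SStot = 0.9718.

0.9718


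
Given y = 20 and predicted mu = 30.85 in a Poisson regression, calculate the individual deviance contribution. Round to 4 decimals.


y/mu = 20/30.85 = 0.648298 (approx.), and ln(20/30.85) = -0.433404.
y * ln(y/mu) = 20 * -0.433404 = -8.668080.
y - mu = -10.85.
D = 2 * (-8.668080 - -10.85) = 4.363840, which rounds to 4.3638.

4.3638


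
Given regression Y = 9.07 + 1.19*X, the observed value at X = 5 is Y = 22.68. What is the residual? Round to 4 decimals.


Compute yhat = 9.07 + (1.19)(5) = 15.0200.
Residual = actual - predicted = 22.68 - 15.0200 = 7.6600.

7.6600


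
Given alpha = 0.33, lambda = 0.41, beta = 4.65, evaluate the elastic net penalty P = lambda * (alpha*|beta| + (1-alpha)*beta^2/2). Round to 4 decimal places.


alpha * |beta| = 0.33 * 4.65 = 1.5345.
(1-alpha) * beta^2/2 = 0.67 * 21.6225/2 = 7.2435.
Total = 0.41 * (1.5345 + 7.2435) = 3.5990.

3.5990


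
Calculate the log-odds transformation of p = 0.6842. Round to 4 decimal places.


1 - p = 0.3158.
p/(1-p) = 2.1666.
logit = ln(2.1666) = 0.7731.

0.7731


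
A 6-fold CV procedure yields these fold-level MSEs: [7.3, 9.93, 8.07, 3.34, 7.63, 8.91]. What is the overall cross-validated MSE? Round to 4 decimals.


Total MSE across folds = 45.1800.
CV-MSE = 45.1800/6 = 7.5300.

7.5300


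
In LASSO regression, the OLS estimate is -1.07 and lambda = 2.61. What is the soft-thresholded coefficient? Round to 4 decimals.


Absolute value: |-1.07| = 1.07.
Compare to lambda = 2.61.
Since |beta| <= lambda, the coefficient is set to 0.

0.0000


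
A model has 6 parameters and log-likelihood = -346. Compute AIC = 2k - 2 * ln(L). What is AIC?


AIC = 2k - 2*loglik = 2(6) - 2(-346).
= 12 + 692 = 704.

704


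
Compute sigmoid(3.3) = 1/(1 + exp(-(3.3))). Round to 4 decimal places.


First, exp(-3.3000) = 0.0369.
Then sigma(z) = 1/(1 + 0.0369) = 0.9644.

0.9644


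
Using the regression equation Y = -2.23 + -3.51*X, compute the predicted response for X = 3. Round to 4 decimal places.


Substitute X = 3 into the equation:
Y = -2.23 + -3.51 * 3 = -2.23 + -10.5300 = -12.7600.

-12.7600


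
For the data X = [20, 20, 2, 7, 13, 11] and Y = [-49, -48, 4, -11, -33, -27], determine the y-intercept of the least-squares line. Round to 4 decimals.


First find the slope: b1 = -2.9026.
Means: xbar = 12.1667, ybar = -27.3333.
b0 = ybar - b1 * xbar = -27.3333 - -2.9026 * 12.1667 = 7.9810.

7.9810


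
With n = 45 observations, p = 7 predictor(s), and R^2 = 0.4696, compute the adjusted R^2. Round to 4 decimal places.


Plug in: Adj R^2 = 1 - (1 - 0.4696) * 44/37.
= 1 - 0.5304 * 44/37
= 1 - 23.3376 / 37
= 1 - 0.6307 = 0.3693.

0.3693


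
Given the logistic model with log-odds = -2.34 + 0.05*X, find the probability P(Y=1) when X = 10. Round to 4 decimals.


z = -2.34 + 0.05 * 10 = -1.8400.
Sigmoid: P = 1 / (1 + exp(1.8400)) = 0.1371.

0.1371


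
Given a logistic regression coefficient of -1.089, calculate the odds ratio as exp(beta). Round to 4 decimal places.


exp(-1.089) = 0.3366.
So the odds ratio is 0.3366.

0.3366


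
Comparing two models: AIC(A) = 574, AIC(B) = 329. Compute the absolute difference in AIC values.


Absolute difference = |574 - 329| = 245.
The model with lower AIC (B) is preferred.

245


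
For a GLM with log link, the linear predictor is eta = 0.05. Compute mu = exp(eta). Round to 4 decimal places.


Apply the inverse link:
mu = e^0.05 = 1.0513.

1.0513


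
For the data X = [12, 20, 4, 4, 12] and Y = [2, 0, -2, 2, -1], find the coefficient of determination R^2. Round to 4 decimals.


Fit the OLS line: b0 = 0.1071, b1 = 0.0089.
SSres = 12.7857.
SStot = 12.8000.
R^2 = 1 - 12.7857/12.8000 = 0.0011.

0.0011


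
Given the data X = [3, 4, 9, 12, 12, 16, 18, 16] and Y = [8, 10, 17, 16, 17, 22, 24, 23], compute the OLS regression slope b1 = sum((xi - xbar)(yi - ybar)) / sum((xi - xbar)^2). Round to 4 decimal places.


The sample means are xbar = 11.2500 and ybar = 17.1250.
Compute S_xx = 217.5000 and S_xy = 223.7500.
Slope b1 = S_xy / S_xx = 223.7500 / 217.5000 = 1.0287.

1.0287


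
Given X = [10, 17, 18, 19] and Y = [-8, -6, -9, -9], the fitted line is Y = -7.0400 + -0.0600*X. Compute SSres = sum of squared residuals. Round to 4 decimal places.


For each point, residual = actual - predicted.
Residuals: [-0.3600, 2.0600, -0.8800, -0.8200].
Sum of squared residuals = 5.8200.

5.8200


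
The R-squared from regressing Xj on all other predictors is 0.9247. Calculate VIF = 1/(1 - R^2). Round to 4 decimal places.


VIF = 1 / (1 - 0.9247).
= 1 / 0.0753 = 13.2802.

13.2802


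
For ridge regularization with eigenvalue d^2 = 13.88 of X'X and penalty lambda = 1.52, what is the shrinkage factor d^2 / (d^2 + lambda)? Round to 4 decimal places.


d^2 + lambda = 13.88 + 1.52 = 15.4000.
Shrinkage factor = 13.88/15.4000 = 0.9013.

0.9013


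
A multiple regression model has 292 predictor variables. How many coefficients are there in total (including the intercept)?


Total coefficients = number of predictors + 1 (for the intercept).
= 292 + 1 = 293.

293


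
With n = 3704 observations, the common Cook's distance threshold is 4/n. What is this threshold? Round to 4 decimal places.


The threshold is 4/n.
4/3704 = 0.0011.

0.0011


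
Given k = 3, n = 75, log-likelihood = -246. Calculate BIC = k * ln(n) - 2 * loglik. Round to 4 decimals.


Compute k*ln(n) = 3*ln(75) = 3*4.317488 = 12.952464.
Then -2*loglik = 492.
BIC = 12.952464 + 492 = 504.952464, which rounds to 504.9525.

504.9525


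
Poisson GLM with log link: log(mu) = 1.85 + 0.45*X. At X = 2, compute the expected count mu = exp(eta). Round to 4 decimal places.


eta = 1.85 + 0.45 * 2 = 2.7500.
mu = exp(2.7500) = 15.6426.

15.6426


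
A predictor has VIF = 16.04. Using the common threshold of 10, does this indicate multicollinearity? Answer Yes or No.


Compare VIF = 16.04 to the threshold of 10.
16.04 >= 10, so the answer is Yes.

Yes


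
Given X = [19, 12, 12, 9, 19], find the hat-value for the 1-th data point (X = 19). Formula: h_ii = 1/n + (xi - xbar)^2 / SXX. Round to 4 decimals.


Mean of X: xbar = 14.2000.
SXX = 82.8000.
For X = 19: h = 1/5 + (19 - 14.2000)^2/82.8000 = 0.4783.

0.4783


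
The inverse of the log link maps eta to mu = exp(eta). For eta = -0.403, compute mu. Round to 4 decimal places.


Apply the inverse link:
mu = e^-0.403 = 0.6683.

0.6683


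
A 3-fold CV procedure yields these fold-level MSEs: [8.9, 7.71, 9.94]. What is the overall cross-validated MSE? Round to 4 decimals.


Sum of fold MSEs = 26.5500.
Average = 26.5500 / 3 = 8.8500.

8.8500


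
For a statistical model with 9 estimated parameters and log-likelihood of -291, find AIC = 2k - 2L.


AIC = 2k - 2*loglik = 2(9) - 2(-291).
= 18 + 582 = 600.

600


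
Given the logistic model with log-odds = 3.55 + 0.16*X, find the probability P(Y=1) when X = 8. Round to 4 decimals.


Linear predictor: z = 3.55 + 0.16 * 8 = 4.8300.
P = 1/(1 + exp(-4.8300)) = 1/(1 + 0.0080) = 0.9921.

0.9921


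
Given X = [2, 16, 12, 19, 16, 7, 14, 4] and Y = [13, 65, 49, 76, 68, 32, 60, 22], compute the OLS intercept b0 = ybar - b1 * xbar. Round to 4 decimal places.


First find the slope: b1 = 3.7356.
Means: xbar = 11.2500, ybar = 48.1250.
b0 = ybar - b1 * xbar = 48.1250 - 3.7356 * 11.2500 = 6.0993.

6.0993


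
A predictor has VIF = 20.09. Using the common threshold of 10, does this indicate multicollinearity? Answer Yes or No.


Compare VIF = 20.09 to the threshold of 10.
20.09 >= 10, so the answer is Yes.

Yes


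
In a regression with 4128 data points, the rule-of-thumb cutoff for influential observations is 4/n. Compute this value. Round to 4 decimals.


Using the rule of thumb:
Threshold = 4 / 4128 = 0.0010.

0.0010


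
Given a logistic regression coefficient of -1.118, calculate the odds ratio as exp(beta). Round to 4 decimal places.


exp(-1.118) = 0.3269.
So the odds ratio is 0.3269.

0.3269


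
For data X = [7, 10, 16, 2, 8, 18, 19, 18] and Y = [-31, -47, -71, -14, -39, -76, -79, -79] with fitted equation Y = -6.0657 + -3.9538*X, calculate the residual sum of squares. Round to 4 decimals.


Compute predicted values, then residuals = yi - yhat_i.
Residuals: [2.7423, -1.3963, -1.6735, -0.0267, -1.3039, 1.2341, 2.1879, -1.7659].
SSres = sum(residual^2) = 23.3996.

23.3996


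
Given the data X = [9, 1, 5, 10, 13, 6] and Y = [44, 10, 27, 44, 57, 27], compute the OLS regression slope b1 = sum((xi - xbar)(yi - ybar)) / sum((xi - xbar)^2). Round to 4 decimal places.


Calculate xbar = 7.3333, ybar = 34.8333.
S_xx = 89.3333, S_xy = 351.3333.
Using b1 = S_xy / S_xx = 351.3333 / 89.3333, we get b1 = 3.9328.

3.9328


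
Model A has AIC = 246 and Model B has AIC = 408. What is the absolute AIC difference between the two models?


Compute |246 - 408| = 162.
Model A has the smaller AIC.

162


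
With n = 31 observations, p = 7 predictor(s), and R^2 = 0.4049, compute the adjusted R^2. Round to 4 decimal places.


Adjusted R^2 = 1 - (1 - R^2) * (n-1)/(n-p-1).
(1 - R^2) = 0.5951.
(n-1)/(n-p-1) = 30/23.
(1 - R^2) * (n-1) = 0.5951 * 30 = 17.8530.
Divide by (n-p-1): 17.8530 / 23 = 0.7762.
Adj R^2 = 1 - 0.7762 = 0.2238.

0.2238


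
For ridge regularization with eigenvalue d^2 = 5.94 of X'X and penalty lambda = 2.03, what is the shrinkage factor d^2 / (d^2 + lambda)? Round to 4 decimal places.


d^2 + lambda = 5.94 + 2.03 = 7.9700.
Shrinkage factor = 5.94/7.9700 = 0.7453.

0.7453


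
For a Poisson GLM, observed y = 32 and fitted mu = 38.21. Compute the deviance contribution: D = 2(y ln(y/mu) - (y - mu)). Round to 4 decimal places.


First: ln(32/38.21) = -0.177361.
Then: 32 * -0.177361 = -5.675552.
y - mu = 32 - 38.21 = -6.21.
D = 2(-5.675552 - -6.21) = 1.068896, which rounds to 1.0689.

1.0689


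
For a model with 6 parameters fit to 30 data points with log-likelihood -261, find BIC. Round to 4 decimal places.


Compute k*ln(n) = 6*ln(30) = 6*3.401197 = 20.407182.
Then -2*loglik = 522.
BIC = 20.407182 + 522 = 542.407182, which rounds to 542.4072.

542.4072


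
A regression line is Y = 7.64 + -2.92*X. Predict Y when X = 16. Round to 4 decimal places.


Predicted value:
Y = 7.64 + (-2.92)(16) = 7.64 + -46.7200 = -39.0800.

-39.0800


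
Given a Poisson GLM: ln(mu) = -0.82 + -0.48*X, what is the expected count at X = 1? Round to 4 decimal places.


Linear predictor: eta = -0.82 + (-0.48)(1) = -1.3000.
Expected count: mu = exp(-1.3000) = 0.2725.

0.2725


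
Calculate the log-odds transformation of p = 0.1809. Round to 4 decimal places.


The odds are p/(1-p) = 0.1809 / 0.8191 = 0.2209.
logit(p) = ln(0.2209) = -1.5103.

-1.5103


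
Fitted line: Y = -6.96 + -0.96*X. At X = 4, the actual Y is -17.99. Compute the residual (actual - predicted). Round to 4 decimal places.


Compute yhat = -6.96 + (-0.96)(4) = -10.8000.
Residual = actual - predicted = -17.99 - -10.8000 = -7.1900.

-7.1900


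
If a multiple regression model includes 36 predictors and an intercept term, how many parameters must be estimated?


Including the intercept, the model has 36 predictor coefficients + 1 intercept.
Total = 37.

37


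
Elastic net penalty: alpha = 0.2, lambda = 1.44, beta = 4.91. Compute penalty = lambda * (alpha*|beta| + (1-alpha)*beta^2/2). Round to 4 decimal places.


L1 component = 0.2 * |4.91| = 0.9820.
L2 component = 0.8 * 4.91^2 / 2 = 9.6432.
Penalty = 1.44 * (0.9820 + 9.6432) = 1.44 * 10.6252 = 15.3003.

15.3003


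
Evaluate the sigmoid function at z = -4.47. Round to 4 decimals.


Compute exp(4.4700) = 87.3567.
Sigmoid = 1 / (1 + 87.3567) = 1 / 88.3567 = 0.0113.

0.0113


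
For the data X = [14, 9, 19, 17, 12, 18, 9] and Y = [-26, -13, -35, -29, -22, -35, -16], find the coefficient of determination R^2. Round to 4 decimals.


Fit the OLS line: b0 = 3.5302, b1 = -2.0481.
SSres = 14.6168.
SStot = 450.8571.
R^2 = 1 - 14.6168/450.8571 = 0.9676.

0.9676


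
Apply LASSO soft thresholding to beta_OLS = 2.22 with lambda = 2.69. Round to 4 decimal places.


Check: |2.22| = 2.22 vs lambda = 2.69.
Since |beta| <= lambda, the coefficient is set to 0.
Soft-thresholded coefficient = 0.0000.

0.0000


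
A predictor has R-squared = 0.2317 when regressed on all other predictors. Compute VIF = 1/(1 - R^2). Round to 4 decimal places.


VIF = 1 / (1 - 0.2317).
= 1 / 0.7683 = 1.3016.

1.3016


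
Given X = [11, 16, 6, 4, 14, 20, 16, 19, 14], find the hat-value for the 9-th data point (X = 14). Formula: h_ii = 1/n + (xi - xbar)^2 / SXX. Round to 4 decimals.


Mean of X: xbar = 13.3333.
SXX = 238.0000.
For X = 14: h = 1/9 + (14 - 13.3333)^2/238.0000 = 0.1130.

0.1130


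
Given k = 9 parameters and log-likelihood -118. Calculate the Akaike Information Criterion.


AIC = 2k - 2*loglik = 2(9) - 2(-118).
= 18 + 236 = 254.

254


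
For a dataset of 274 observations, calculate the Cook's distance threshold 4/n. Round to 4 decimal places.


The threshold is 4/n.
4/274 = 0.0146.

0.0146


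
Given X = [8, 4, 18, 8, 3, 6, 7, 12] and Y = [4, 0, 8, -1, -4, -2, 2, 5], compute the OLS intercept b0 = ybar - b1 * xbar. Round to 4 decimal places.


Compute b1 = 0.7368 from the OLS formula.
With xbar = 8.2500 and ybar = 1.5000, the intercept is:
b0 = 1.5000 - 0.7368 * 8.2500 = -4.5789.

-4.5789


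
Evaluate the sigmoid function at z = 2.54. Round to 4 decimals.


First, exp(-2.5400) = 0.0789.
Then sigma(z) = 1/(1 + 0.0789) = 0.9269.

0.9269


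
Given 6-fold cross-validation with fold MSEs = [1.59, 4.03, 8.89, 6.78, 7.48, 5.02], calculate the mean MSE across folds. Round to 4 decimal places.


Sum of fold MSEs = 33.7900.
Average = 33.7900 / 6 = 5.6317.

5.6317


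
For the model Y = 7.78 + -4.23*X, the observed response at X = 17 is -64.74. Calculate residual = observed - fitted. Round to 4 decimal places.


Fitted value at X = 17 is yhat = 7.78 + -4.23*17 = -64.1300.
Residual = -64.74 - -64.1300 = -0.6100.

-0.6100


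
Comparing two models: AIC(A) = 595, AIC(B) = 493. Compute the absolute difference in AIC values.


Absolute difference = |595 - 493| = 102.
The model with lower AIC (B) is preferred.

102


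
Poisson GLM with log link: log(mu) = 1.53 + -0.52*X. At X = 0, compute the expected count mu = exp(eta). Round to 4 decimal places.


Linear predictor: eta = 1.53 + (-0.52)(0) = 1.5300.
Expected count: mu = exp(1.5300) = 4.6182.

4.6182


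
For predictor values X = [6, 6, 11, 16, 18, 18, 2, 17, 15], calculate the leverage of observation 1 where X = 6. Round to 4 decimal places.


n = 9, xbar = 12.1111.
SXX = sum((xi - xbar)^2) = 294.8889.
h = 1/9 + (6 - 12.1111)^2 / 294.8889 = 0.2378.

0.2378


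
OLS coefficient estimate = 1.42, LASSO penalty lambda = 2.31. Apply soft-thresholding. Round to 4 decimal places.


Check: |1.42| = 1.42 vs lambda = 2.31.
Since |beta| <= lambda, the coefficient is set to 0.
Soft-thresholded coefficient = 0.0000.

0.0000


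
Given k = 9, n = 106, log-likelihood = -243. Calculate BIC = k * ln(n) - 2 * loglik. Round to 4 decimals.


k * ln(n) = 9 * ln(106) = 9 * 4.663439 = 41.970951.
-2 * loglik = -2 * (-243) = 486.
BIC = 41.970951 + 486 = 527.970951, which rounds to 527.9710.

527.9710


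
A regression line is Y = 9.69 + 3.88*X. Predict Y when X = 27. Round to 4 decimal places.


Plug X = 27 into Y = 9.69 + 3.88*X:
Y = 9.69 + 104.7600 = 114.4500.

114.4500


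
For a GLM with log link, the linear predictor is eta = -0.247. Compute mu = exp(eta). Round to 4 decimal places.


The inverse log link gives:
mu = exp(-0.247) = 0.7811.

0.7811


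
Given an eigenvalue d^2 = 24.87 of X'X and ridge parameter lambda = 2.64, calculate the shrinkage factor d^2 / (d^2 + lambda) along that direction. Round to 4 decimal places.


Compute the denominator: 24.87 + 2.64 = 27.5100.
Shrinkage factor = 24.87 / 27.5100 = 0.9040.

0.9040


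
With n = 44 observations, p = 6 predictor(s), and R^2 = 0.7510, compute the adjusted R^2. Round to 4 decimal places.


Using the formula:
(1 - 0.7510) = 0.2490.
Multiply by 43/37: 0.2490 * 43 = 10.7070, then 10.7070 / 37 = 0.2894.
Adj R^2 = 1 - 0.2894 = 0.7106.

0.7106


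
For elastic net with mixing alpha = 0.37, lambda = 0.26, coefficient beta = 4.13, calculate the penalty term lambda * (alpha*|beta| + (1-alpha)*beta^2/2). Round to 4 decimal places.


Compute:
L1 = 0.37 * 4.13 = 1.5281.
L2 = 0.63 * 4.13^2 / 2 = 5.3729.
Penalty = 0.26 * (1.5281 + 5.3729) = 1.7943.

1.7943


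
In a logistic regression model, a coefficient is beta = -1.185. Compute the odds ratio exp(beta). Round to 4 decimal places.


Odds ratio = exp(beta) = exp(-1.185).
= 0.3057.

0.3057


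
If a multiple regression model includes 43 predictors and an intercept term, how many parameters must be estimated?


Including the intercept, the model has 43 predictor coefficients + 1 intercept.
Total = 44.

44


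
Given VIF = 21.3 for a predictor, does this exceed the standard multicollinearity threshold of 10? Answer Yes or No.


Compare VIF = 21.3 to the threshold of 10.
21.3 >= 10, so the answer is Yes.

Yes


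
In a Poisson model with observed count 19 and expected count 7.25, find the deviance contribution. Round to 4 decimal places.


First: ln(19/7.25) = 0.963438.
Then: 19 * 0.963438 = 18.305322.
y - mu = 19 - 7.25 = 11.75.
D = 2(18.305322 - 11.75) = 13.110644, which rounds to 13.1106.

13.1106


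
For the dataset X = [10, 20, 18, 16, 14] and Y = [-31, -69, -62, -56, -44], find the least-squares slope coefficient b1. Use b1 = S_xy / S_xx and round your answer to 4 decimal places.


Calculate xbar = 15.6000, ybar = -52.4000.
S_xx = 59.2000, S_xy = -230.8000.
Using b1 = S_xy / S_xx = -230.8000 / 59.2000, we get b1 = -3.8986.

-3.8986


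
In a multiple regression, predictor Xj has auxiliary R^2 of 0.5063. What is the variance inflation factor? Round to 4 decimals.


Using VIF = 1/(1 - R^2_j):
1 - 0.5063 = 0.4937.
VIF = 2.0255.

2.0255
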